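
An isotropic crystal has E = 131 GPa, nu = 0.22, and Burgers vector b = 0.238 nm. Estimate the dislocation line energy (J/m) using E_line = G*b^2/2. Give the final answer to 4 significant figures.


Step 1: G = E / (2*(1+nu))
G = 131 / (2*(1+0.22)) = 53.6885 GPa = 5.36885e+10 Pa
Step 2: E_line = G*b^2/2
b = 0.238 nm = 2.38e-10 m
E_line = 0.5 * 5.36885e+10 * (2.38e-10)^2 = 1.521e-09 J/m


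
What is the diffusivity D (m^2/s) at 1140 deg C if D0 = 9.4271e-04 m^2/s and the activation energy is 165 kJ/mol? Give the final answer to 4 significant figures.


D = D0 * exp(-Qd / (R*T))
T = 1413.15 K
D = 9.4271e-04 * exp(-165e3 / (8.314 * 1413.15))
D = 7.503e-10 m^2/s


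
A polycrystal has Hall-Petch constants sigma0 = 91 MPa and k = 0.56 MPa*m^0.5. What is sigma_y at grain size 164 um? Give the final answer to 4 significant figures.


sigma_y = sigma0 + k / sqrt(d)
d = 164 um = 1.64e-04 m
sigma_y = 91 + 0.56 / sqrt(1.64e-04)
sigma_y = 134.7 MPa


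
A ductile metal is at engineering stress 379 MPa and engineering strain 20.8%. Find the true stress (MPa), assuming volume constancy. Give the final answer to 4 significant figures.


sigma_true = sigma_eng * (1 + epsilon_eng)
sigma_true = 379 * (1 + 0.208)
sigma_true = 457.8 MPa


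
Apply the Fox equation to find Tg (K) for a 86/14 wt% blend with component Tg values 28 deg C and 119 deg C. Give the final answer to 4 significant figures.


1/Tg = w1/Tg1 + w2/Tg2 (in Kelvin)
Tg1 = 301.15 K, Tg2 = 392.15 K
1/Tg = 0.86/301.15 + 0.14/392.15
Tg = 311.3 K


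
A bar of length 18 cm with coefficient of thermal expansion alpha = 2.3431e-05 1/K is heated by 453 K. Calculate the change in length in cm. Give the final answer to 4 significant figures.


dL = L0 * alpha * dT
dL = 18 * 2.3431e-05 * 453
dL = 0.1911 cm


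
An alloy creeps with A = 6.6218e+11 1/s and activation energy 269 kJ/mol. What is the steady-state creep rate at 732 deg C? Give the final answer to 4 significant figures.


rate = A * exp(-Q / (R*T))
T = 732 + 273.15 = 1005.15 K
rate = 6.6218e+11 * exp(-269e3 / (8.314 * 1005.15))
rate = 6.94e-03 1/s


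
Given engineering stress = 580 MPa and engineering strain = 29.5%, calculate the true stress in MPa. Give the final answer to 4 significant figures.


sigma_true = sigma_eng * (1 + epsilon_eng)
sigma_true = 580 * (1 + 0.295)
sigma_true = 751.1 MPa


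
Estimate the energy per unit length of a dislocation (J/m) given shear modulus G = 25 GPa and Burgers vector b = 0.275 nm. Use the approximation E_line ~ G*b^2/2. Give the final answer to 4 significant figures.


E = G*b^2/2
b = 0.275 nm = 2.75e-10 m
G = 25 GPa = 2.5e+10 Pa
E = 0.5 * 2.5e+10 * (2.75e-10)^2
E = 9.453e-10 J/m


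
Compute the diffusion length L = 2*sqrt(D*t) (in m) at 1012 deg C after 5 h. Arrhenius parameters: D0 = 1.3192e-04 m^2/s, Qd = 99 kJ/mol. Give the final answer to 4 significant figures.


Step 1: D = D0 * exp(-Qd/(R*T))
T = 1285.15 K
D = 1.3192e-04 * exp(-99e3 / (8.314 * 1285.15)) = 1.24834e-08 m^2/s
Step 2: L = 2*sqrt(D*t)
t = 5 h = 18000 s
L = 2*sqrt(1.24834e-08 * 18000) = 0.02998 m


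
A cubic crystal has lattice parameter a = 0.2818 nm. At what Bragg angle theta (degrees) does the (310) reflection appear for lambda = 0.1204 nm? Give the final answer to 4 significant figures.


d = a / sqrt(h^2+k^2+l^2)
d = 0.2818 / sqrt(10) = 0.089113 nm
lambda = 2*d*sin(theta)  =>  sin(theta) = lambda / (2*d)
sin(theta) = 0.1204 / (2 * 0.089113) = 0.675547
theta = 42.5 deg


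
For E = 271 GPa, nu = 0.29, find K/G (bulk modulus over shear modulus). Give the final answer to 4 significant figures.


G = E / (2*(1+nu))
G = 271 / (2*(1+0.29)) = 105.039 GPa
K = E / (3*(1-2*nu))
K = 271 / (3*(1-2*0.29)) = 215.079 GPa
K/G = 215.079 / 105.039 = 2.048


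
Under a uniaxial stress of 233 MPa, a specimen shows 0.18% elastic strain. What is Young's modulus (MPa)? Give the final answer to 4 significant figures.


E = sigma / epsilon
epsilon = 0.18% = 1.8e-03
E = 233 / 1.8e-03
E = 129400 MPa


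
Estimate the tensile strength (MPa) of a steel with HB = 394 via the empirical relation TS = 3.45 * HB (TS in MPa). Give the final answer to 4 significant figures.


TS (MPa) = 3.45 * HB
TS = 3.45 * 394
TS = 1359 MPa


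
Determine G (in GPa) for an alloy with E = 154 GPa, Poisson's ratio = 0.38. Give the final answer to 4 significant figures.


G = E / (2*(1+nu))
G = 154 / (2*(1+0.38))
G = 55.8 GPa


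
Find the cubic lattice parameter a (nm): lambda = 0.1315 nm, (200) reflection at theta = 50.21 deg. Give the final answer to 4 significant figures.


d = lambda / (2*sin(theta))
d = 0.1315 / (2*sin(50.21 deg))
d = 0.0855679 nm
a = d * sqrt(h^2+k^2+l^2) = 0.0855679 * sqrt(4)
a = 0.1711 nm


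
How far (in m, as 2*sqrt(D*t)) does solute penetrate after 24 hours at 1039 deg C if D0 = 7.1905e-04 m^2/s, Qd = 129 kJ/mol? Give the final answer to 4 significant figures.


Step 1: D = D0 * exp(-Qd/(R*T))
T = 1312.15 K
D = 7.1905e-04 * exp(-129e3 / (8.314 * 1312.15)) = 5.26363e-09 m^2/s
Step 2: L = 2*sqrt(D*t)
t = 24 h = 86400 s
L = 2*sqrt(5.26363e-09 * 86400) = 0.04265 m


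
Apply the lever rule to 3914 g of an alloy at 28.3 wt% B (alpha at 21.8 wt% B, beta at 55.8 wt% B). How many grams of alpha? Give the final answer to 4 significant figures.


f_alpha = (C_beta - C0) / (C_beta - C_alpha)
f_alpha = (55.8 - 28.3) / (55.8 - 21.8) = 0.808824
m_alpha = f_alpha * m_total = 0.808824 * 3914 = 3166 g


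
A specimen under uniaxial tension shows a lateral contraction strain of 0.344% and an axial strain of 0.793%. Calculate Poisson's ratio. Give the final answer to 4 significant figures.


nu = -epsilon_lat / epsilon_axial
Lateral strain is contraction (negative), so using magnitudes:
nu = 0.344 / 0.793
nu = 0.4338


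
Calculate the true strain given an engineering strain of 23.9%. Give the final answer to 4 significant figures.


epsilon_true = ln(1 + epsilon_eng)
epsilon_true = ln(1 + 0.239)
epsilon_true = 0.2143


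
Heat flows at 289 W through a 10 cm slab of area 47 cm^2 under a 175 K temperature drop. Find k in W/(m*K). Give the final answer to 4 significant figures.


k = Q*L / (A*dT)
L = 0.1 m, A = 4.7e-03 m^2
k = 289 * 0.1 / (4.7e-03 * 175)
k = 35.14 W/(m*K)


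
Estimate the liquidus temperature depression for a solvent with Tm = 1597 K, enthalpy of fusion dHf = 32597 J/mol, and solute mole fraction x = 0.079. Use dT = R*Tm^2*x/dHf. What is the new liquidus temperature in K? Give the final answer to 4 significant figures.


dT = R*Tm^2*x / dHf
dT = 8.314 * 1597^2 * 0.079 / 32597
dT = 51.3889 K
T_new = 1597 - 51.3889 = 1546 K


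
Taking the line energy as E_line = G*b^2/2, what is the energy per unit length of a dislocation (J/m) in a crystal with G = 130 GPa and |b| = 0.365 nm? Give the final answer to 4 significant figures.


E = G*b^2/2
b = 0.365 nm = 3.65e-10 m
G = 130 GPa = 1.3e+11 Pa
E = 0.5 * 1.3e+11 * (3.65e-10)^2
E = 8.66e-09 J/m


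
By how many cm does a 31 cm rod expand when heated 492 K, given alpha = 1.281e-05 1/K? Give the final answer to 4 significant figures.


dL = L0 * alpha * dT
dL = 31 * 1.281e-05 * 492
dL = 0.1954 cm


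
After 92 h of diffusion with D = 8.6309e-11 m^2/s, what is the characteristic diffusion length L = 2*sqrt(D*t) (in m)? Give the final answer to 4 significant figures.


t = 92 hr = 331200 s
Diffusion length = 2*sqrt(D*t)
= 2*sqrt(8.6309e-11 * 331200)
= 0.01069 m


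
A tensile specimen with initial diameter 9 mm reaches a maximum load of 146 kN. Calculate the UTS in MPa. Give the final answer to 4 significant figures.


A0 = pi*(d/2)^2 = pi*(9/2)^2 = 63.6173 mm^2
UTS = F_max / A0 = 146*1000 / 63.6173
UTS = 2295 MPa


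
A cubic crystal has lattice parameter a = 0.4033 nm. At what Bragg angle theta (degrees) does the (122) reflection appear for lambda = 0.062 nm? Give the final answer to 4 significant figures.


d = a / sqrt(h^2+k^2+l^2)
d = 0.4033 / sqrt(9) = 0.134433 nm
lambda = 2*d*sin(theta)  =>  sin(theta) = lambda / (2*d)
sin(theta) = 0.062 / (2 * 0.134433) = 0.230598
theta = 13.33 deg


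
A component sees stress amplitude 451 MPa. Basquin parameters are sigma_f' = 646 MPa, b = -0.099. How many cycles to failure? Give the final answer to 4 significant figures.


sigma_a = sigma_f' * (2*Nf)^b
2*Nf = (sigma_a / sigma_f')^(1/b)
2*Nf = (451 / 646)^(1/-0.099)
2*Nf = 37.6984
Nf = 18.85 cycles


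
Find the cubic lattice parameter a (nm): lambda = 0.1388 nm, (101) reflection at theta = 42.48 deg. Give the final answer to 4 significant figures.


d = lambda / (2*sin(theta))
d = 0.1388 / (2*sin(42.48 deg))
d = 0.102764 nm
a = d * sqrt(h^2+k^2+l^2) = 0.102764 * sqrt(2)
a = 0.1453 nm


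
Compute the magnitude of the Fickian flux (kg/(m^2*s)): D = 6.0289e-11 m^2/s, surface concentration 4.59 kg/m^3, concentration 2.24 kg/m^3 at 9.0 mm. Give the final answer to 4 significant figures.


J = -D * (dC/dx) = D * (C1 - C2) / dx
J = 6.0289e-11 * (4.59 - 2.24) / 9e-03
J = 1.574e-08 kg/(m^2*s)


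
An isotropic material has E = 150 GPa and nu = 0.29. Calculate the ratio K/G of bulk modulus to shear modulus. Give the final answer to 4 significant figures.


G = E / (2*(1+nu))
G = 150 / (2*(1+0.29)) = 58.1395 GPa
K = E / (3*(1-2*nu))
K = 150 / (3*(1-2*0.29)) = 119.048 GPa
K/G = 119.048 / 58.1395 = 2.048


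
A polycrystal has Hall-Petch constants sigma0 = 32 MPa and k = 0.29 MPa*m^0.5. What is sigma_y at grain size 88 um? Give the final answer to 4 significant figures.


sigma_y = sigma0 + k / sqrt(d)
d = 88 um = 8.8e-05 m
sigma_y = 32 + 0.29 / sqrt(8.8e-05)
sigma_y = 62.91 MPa


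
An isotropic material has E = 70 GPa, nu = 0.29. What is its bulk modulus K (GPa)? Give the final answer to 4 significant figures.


K = E / (3*(1-2*nu))
K = 70 / (3*(1-2*0.29))
K = 55.56 GPa


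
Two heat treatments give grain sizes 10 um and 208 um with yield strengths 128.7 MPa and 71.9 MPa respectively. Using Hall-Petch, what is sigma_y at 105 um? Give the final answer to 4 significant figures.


sigma_y = sigma0 + k / sqrt(d)
1/sqrt(d1) = 1/sqrt(1e-05) = 316.228;  1/sqrt(d2) = 69.3375
k = (sigma1 - sigma2) / (1/sqrt(d1) - 1/sqrt(d2)) = (128.7 - 71.9) / (316.228 - 69.3375) = 0.230062 MPa*m^0.5
sigma0 = sigma1 - k/sqrt(d1) = 128.7 - 0.230062*316.228 = 55.9481 MPa
sigma_y(d3) = 55.9481 + 0.230062 / sqrt(1.05e-04) = 78.4 MPa


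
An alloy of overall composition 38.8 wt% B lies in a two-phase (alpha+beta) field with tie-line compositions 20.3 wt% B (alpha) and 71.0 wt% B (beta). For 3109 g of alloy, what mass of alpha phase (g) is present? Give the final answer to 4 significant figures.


f_alpha = (C_beta - C0) / (C_beta - C_alpha)
f_alpha = (71.0 - 38.8) / (71.0 - 20.3) = 0.635108
m_alpha = f_alpha * m_total = 0.635108 * 3109 = 1975 g


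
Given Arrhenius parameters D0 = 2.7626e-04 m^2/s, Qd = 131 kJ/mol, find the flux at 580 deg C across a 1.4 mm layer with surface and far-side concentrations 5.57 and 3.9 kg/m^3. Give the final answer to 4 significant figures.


Step 1: D = D0 * exp(-Qd/(R*T))
T = 580 + 273.15 = 853.15 K
D = 2.7626e-04 * exp(-131e3 / (8.314 * 853.15)) = 2.63313e-12 m^2/s
Step 2: J = D * (C1 - C2) / dx
J = 2.63313e-12 * (5.57 - 3.9) / 1.4e-03
J = 3.141e-09 kg/(m^2*s)


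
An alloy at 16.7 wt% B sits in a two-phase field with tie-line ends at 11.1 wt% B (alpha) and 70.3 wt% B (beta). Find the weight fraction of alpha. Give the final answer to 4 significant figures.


f_alpha = (C_beta - C0) / (C_beta - C_alpha)
f_alpha = (70.3 - 16.7) / (70.3 - 11.1)
f_alpha = 0.9054


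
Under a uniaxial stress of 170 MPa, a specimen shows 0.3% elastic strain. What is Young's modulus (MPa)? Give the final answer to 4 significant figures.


E = sigma / epsilon
epsilon = 0.3% = 3e-03
E = 170 / 3e-03
E = 56670 MPa


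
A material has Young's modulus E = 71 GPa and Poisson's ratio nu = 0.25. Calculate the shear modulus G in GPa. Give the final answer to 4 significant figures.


G = E / (2*(1+nu))
G = 71 / (2*(1+0.25))
G = 28.4 GPa


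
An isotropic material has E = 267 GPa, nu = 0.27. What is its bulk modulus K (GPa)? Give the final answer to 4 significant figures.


K = E / (3*(1-2*nu))
K = 267 / (3*(1-2*0.27))
K = 193.5 GPa


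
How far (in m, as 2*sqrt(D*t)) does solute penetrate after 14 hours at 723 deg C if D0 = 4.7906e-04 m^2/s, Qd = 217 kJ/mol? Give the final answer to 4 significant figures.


Step 1: D = D0 * exp(-Qd/(R*T))
T = 996.15 K
D = 4.7906e-04 * exp(-217e3 / (8.314 * 996.15)) = 2.00103e-15 m^2/s
Step 2: L = 2*sqrt(D*t)
t = 14 h = 50400 s
L = 2*sqrt(2.00103e-15 * 50400) = 2.009e-05 m


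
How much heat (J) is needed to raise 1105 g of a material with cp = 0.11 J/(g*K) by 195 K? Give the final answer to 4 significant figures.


Q = m * cp * dT
Q = 1105 * 0.11 * 195
Q = 23700 J


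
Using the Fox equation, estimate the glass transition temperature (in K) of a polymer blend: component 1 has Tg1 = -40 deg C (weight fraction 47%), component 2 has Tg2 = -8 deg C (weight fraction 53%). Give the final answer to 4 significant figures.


1/Tg = w1/Tg1 + w2/Tg2 (in Kelvin)
Tg1 = 233.15 K, Tg2 = 265.15 K
1/Tg = 0.47/233.15 + 0.53/265.15
Tg = 249.1 K


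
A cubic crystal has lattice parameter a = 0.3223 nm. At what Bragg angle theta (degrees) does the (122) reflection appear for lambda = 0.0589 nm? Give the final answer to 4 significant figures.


d = a / sqrt(h^2+k^2+l^2)
d = 0.3223 / sqrt(9) = 0.107433 nm
lambda = 2*d*sin(theta)  =>  sin(theta) = lambda / (2*d)
sin(theta) = 0.0589 / (2 * 0.107433) = 0.274123
theta = 15.91 deg


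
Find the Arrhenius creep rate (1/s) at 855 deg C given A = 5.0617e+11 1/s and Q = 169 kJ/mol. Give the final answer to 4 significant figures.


rate = A * exp(-Q / (R*T))
T = 855 + 273.15 = 1128.15 K
rate = 5.0617e+11 * exp(-169e3 / (8.314 * 1128.15))
rate = 7570 1/s


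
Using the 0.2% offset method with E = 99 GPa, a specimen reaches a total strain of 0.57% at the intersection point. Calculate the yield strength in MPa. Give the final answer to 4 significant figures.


Offset strain = 0.002
Elastic strain at yield = total_strain - offset = 5.7e-03 - 0.002 = 3.7e-03
sigma_y = E * elastic_strain = 99000 * 3.7e-03
sigma_y = 366.3 MPa


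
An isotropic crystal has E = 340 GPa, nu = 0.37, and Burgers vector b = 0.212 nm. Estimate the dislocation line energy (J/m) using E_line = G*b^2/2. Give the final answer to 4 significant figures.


Step 1: G = E / (2*(1+nu))
G = 340 / (2*(1+0.37)) = 124.088 GPa = 1.24088e+11 Pa
Step 2: E_line = G*b^2/2
b = 0.212 nm = 2.12e-10 m
E_line = 0.5 * 1.24088e+11 * (2.12e-10)^2 = 2.788e-09 J/m


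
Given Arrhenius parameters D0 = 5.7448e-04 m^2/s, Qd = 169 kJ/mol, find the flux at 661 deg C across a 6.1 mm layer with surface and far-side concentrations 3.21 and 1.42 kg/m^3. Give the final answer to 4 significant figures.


Step 1: D = D0 * exp(-Qd/(R*T))
T = 661 + 273.15 = 934.15 K
D = 5.7448e-04 * exp(-169e3 / (8.314 * 934.15)) = 2.03705e-13 m^2/s
Step 2: J = D * (C1 - C2) / dx
J = 2.03705e-13 * (3.21 - 1.42) / 6.1e-03
J = 5.978e-11 kg/(m^2*s)


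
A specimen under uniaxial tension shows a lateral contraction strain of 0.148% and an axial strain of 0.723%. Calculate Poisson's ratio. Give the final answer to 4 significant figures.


nu = -epsilon_lat / epsilon_axial
Lateral strain is contraction (negative), so using magnitudes:
nu = 0.148 / 0.723
nu = 0.2047


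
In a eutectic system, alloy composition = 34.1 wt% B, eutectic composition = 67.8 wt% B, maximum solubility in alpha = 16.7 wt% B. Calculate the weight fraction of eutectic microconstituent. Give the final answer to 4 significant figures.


f_primary = (C_e - C0) / (C_e - C_alpha_max)
f_primary = (67.8 - 34.1) / (67.8 - 16.7)
f_primary = 0.659491
f_eutectic = 1 - 0.659491 = 0.3405


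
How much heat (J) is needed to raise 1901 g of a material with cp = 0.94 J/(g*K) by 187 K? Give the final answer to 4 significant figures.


Q = m * cp * dT
Q = 1901 * 0.94 * 187
Q = 334200 J


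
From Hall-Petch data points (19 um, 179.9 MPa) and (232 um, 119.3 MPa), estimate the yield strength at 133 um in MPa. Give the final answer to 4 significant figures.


sigma_y = sigma0 + k / sqrt(d)
1/sqrt(d1) = 1/sqrt(1.9e-05) = 229.416;  1/sqrt(d2) = 65.6532
k = (sigma1 - sigma2) / (1/sqrt(d1) - 1/sqrt(d2)) = (179.9 - 119.3) / (229.416 - 65.6532) = 0.370048 MPa*m^0.5
sigma0 = sigma1 - k/sqrt(d1) = 179.9 - 0.370048*229.416 = 95.0052 MPa
sigma_y(d3) = 95.0052 + 0.370048 / sqrt(1.33e-04) = 127.1 MPa


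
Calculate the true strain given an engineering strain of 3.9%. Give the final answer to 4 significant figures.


epsilon_true = ln(1 + epsilon_eng)
epsilon_true = ln(1 + 0.039)
epsilon_true = 0.03826


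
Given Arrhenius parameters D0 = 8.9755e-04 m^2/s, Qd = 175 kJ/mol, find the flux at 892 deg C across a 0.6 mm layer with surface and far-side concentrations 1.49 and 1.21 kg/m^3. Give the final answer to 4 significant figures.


Step 1: D = D0 * exp(-Qd/(R*T))
T = 892 + 273.15 = 1165.15 K
D = 8.9755e-04 * exp(-175e3 / (8.314 * 1165.15)) = 1.2805e-11 m^2/s
Step 2: J = D * (C1 - C2) / dx
J = 1.2805e-11 * (1.49 - 1.21) / 6e-04
J = 5.976e-09 kg/(m^2*s)


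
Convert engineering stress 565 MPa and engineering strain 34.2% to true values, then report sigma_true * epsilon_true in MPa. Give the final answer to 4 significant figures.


sigma_true = sigma_eng * (1 + epsilon_eng)
sigma_true = 565 * (1 + 0.342) = 758.23 MPa
epsilon_true = ln(1 + epsilon_eng)
epsilon_true = ln(1 + 0.342) = 0.294161
sigma_true * epsilon_true = 758.23 * 0.294161 = 223 MPa


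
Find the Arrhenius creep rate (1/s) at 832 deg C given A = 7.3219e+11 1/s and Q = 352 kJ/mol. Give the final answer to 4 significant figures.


rate = A * exp(-Q / (R*T))
T = 832 + 273.15 = 1105.15 K
rate = 7.3219e+11 * exp(-352e3 / (8.314 * 1105.15))
rate = 1.686e-05 1/s


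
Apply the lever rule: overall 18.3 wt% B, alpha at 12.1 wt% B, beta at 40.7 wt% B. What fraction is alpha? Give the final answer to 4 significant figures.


f_alpha = (C_beta - C0) / (C_beta - C_alpha)
f_alpha = (40.7 - 18.3) / (40.7 - 12.1)
f_alpha = 0.7832


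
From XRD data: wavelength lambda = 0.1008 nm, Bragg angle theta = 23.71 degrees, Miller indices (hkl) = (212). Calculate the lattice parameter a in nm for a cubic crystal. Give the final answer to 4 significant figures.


d = lambda / (2*sin(theta))
d = 0.1008 / (2*sin(23.71 deg))
d = 0.12534 nm
a = d * sqrt(h^2+k^2+l^2) = 0.12534 * sqrt(9)
a = 0.376 nm


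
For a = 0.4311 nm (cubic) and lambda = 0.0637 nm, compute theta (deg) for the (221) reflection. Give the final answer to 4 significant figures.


d = a / sqrt(h^2+k^2+l^2)
d = 0.4311 / sqrt(9) = 0.1437 nm
lambda = 2*d*sin(theta)  =>  sin(theta) = lambda / (2*d)
sin(theta) = 0.0637 / (2 * 0.1437) = 0.221642
theta = 12.81 deg


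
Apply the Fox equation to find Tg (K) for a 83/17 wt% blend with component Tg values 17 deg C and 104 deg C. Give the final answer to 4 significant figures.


1/Tg = w1/Tg1 + w2/Tg2 (in Kelvin)
Tg1 = 290.15 K, Tg2 = 377.15 K
1/Tg = 0.83/290.15 + 0.17/377.15
Tg = 302 K


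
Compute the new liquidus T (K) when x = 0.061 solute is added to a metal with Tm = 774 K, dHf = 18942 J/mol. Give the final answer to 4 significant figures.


dT = R*Tm^2*x / dHf
dT = 8.314 * 774^2 * 0.061 / 18942
dT = 16.0397 K
T_new = 774 - 16.0397 = 758 K


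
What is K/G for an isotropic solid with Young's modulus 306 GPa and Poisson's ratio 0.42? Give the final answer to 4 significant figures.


G = E / (2*(1+nu))
G = 306 / (2*(1+0.42)) = 107.746 GPa
K = E / (3*(1-2*nu))
K = 306 / (3*(1-2*0.42)) = 637.5 GPa
K/G = 637.5 / 107.746 = 5.917


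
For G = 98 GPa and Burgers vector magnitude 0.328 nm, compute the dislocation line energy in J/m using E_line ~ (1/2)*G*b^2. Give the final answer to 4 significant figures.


E = G*b^2/2
b = 0.328 nm = 3.28e-10 m
G = 98 GPa = 9.8e+10 Pa
E = 0.5 * 9.8e+10 * (3.28e-10)^2
E = 5.272e-09 J/m


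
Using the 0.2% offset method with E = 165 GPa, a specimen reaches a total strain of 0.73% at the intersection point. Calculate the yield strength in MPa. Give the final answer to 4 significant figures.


Offset strain = 0.002
Elastic strain at yield = total_strain - offset = 7.3e-03 - 0.002 = 5.3e-03
sigma_y = E * elastic_strain = 165000 * 5.3e-03
sigma_y = 874.5 MPa


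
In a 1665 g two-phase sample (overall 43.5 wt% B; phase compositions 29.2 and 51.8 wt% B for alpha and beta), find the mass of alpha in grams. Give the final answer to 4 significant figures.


f_alpha = (C_beta - C0) / (C_beta - C_alpha)
f_alpha = (51.8 - 43.5) / (51.8 - 29.2) = 0.367257
m_alpha = f_alpha * m_total = 0.367257 * 1665 = 611.5 g


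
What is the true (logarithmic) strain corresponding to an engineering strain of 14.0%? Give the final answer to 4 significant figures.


epsilon_true = ln(1 + epsilon_eng)
epsilon_true = ln(1 + 0.14)
epsilon_true = 0.131


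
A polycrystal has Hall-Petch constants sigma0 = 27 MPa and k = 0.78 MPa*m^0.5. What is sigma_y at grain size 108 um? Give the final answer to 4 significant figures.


sigma_y = sigma0 + k / sqrt(d)
d = 108 um = 1.08e-04 m
sigma_y = 27 + 0.78 / sqrt(1.08e-04)
sigma_y = 102.1 MPa


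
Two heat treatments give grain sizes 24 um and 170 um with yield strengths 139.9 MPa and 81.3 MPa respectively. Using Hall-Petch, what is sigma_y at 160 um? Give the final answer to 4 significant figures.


sigma_y = sigma0 + k / sqrt(d)
1/sqrt(d1) = 1/sqrt(2.4e-05) = 204.124;  1/sqrt(d2) = 76.6965
k = (sigma1 - sigma2) / (1/sqrt(d1) - 1/sqrt(d2)) = (139.9 - 81.3) / (204.124 - 76.6965) = 0.459869 MPa*m^0.5
sigma0 = sigma1 - k/sqrt(d1) = 139.9 - 0.459869*204.124 = 46.0297 MPa
sigma_y(d3) = 46.0297 + 0.459869 / sqrt(1.6e-04) = 82.39 MPa


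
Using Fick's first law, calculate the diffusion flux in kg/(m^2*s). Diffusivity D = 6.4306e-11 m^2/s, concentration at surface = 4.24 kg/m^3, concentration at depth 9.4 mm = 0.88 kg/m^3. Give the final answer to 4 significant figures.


J = -D * (dC/dx) = D * (C1 - C2) / dx
J = 6.4306e-11 * (4.24 - 0.88) / 9.4e-03
J = 2.299e-08 kg/(m^2*s)


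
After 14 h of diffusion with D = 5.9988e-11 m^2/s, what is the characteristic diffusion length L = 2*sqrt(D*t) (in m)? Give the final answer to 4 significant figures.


t = 14 hr = 50400 s
Diffusion length = 2*sqrt(D*t)
= 2*sqrt(5.9988e-11 * 50400)
= 3.478e-03 m


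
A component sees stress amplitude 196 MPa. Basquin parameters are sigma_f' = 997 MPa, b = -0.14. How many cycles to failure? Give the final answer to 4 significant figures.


sigma_a = sigma_f' * (2*Nf)^b
2*Nf = (sigma_a / sigma_f')^(1/b)
2*Nf = (196 / 997)^(1/-0.14)
2*Nf = 111172
Nf = 55590 cycles


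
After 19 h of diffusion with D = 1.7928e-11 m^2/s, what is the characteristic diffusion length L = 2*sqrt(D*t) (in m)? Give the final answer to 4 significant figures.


t = 19 hr = 68400 s
Diffusion length = 2*sqrt(D*t)
= 2*sqrt(1.7928e-11 * 68400)
= 2.215e-03 m


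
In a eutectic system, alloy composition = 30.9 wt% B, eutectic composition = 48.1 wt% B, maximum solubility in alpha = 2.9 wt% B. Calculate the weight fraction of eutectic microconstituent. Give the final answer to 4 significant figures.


f_primary = (C_e - C0) / (C_e - C_alpha_max)
f_primary = (48.1 - 30.9) / (48.1 - 2.9)
f_primary = 0.380531
f_eutectic = 1 - 0.380531 = 0.6195


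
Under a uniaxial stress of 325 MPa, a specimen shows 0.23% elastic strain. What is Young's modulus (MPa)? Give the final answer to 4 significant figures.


E = sigma / epsilon
epsilon = 0.23% = 2.3e-03
E = 325 / 2.3e-03
E = 141300 MPa


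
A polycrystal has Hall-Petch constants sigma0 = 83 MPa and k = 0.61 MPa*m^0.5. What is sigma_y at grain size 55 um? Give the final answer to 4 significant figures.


sigma_y = sigma0 + k / sqrt(d)
d = 55 um = 5.5e-05 m
sigma_y = 83 + 0.61 / sqrt(5.5e-05)
sigma_y = 165.3 MPa


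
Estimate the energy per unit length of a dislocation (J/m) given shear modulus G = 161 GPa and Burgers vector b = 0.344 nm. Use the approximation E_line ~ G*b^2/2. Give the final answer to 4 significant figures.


E = G*b^2/2
b = 0.344 nm = 3.44e-10 m
G = 161 GPa = 1.61e+11 Pa
E = 0.5 * 1.61e+11 * (3.44e-10)^2
E = 9.526e-09 J/m


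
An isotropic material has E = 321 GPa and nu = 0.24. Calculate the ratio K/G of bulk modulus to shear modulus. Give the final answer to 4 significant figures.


G = E / (2*(1+nu))
G = 321 / (2*(1+0.24)) = 129.435 GPa
K = E / (3*(1-2*nu))
K = 321 / (3*(1-2*0.24)) = 205.769 GPa
K/G = 205.769 / 129.435 = 1.59


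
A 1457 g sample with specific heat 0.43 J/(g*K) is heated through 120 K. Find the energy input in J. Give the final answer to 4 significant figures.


Q = m * cp * dT
Q = 1457 * 0.43 * 120
Q = 75180 J


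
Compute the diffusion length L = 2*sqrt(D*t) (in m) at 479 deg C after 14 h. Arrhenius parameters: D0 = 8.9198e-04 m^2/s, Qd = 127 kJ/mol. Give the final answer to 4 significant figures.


Step 1: D = D0 * exp(-Qd/(R*T))
T = 752.15 K
D = 8.9198e-04 * exp(-127e3 / (8.314 * 752.15)) = 1.34975e-12 m^2/s
Step 2: L = 2*sqrt(D*t)
t = 14 h = 50400 s
L = 2*sqrt(1.34975e-12 * 50400) = 5.216e-04 m


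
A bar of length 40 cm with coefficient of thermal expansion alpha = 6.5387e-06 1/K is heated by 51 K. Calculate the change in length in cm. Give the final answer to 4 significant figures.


dL = L0 * alpha * dT
dL = 40 * 6.5387e-06 * 51
dL = 0.01334 cm


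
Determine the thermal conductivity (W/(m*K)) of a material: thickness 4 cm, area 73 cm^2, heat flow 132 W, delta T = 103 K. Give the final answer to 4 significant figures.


k = Q*L / (A*dT)
L = 0.04 m, A = 7.3e-03 m^2
k = 132 * 0.04 / (7.3e-03 * 103)
k = 7.022 W/(m*K)


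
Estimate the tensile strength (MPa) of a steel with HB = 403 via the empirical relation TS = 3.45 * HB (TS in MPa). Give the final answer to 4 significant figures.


TS (MPa) = 3.45 * HB
TS = 3.45 * 403
TS = 1390 MPa


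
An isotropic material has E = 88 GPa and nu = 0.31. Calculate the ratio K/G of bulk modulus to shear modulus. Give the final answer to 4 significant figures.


G = E / (2*(1+nu))
G = 88 / (2*(1+0.31)) = 33.5878 GPa
K = E / (3*(1-2*nu))
K = 88 / (3*(1-2*0.31)) = 77.193 GPa
K/G = 77.193 / 33.5878 = 2.298


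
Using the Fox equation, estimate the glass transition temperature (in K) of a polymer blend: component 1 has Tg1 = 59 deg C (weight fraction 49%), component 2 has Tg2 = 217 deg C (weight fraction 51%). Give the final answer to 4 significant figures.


1/Tg = w1/Tg1 + w2/Tg2 (in Kelvin)
Tg1 = 332.15 K, Tg2 = 490.15 K
1/Tg = 0.49/332.15 + 0.51/490.15
Tg = 397.5 K


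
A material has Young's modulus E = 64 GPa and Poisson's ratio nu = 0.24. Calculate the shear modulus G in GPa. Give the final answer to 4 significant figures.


G = E / (2*(1+nu))
G = 64 / (2*(1+0.24))
G = 25.81 GPa


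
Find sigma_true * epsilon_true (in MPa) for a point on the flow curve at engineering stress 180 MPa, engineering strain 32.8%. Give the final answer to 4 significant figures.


sigma_true = sigma_eng * (1 + epsilon_eng)
sigma_true = 180 * (1 + 0.328) = 239.04 MPa
epsilon_true = ln(1 + epsilon_eng)
epsilon_true = ln(1 + 0.328) = 0.283674
sigma_true * epsilon_true = 239.04 * 0.283674 = 67.81 MPa


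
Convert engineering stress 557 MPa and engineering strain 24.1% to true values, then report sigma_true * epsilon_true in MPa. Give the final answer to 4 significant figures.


sigma_true = sigma_eng * (1 + epsilon_eng)
sigma_true = 557 * (1 + 0.241) = 691.237 MPa
epsilon_true = ln(1 + epsilon_eng)
epsilon_true = ln(1 + 0.241) = 0.215918
sigma_true * epsilon_true = 691.237 * 0.215918 = 149.3 MPa


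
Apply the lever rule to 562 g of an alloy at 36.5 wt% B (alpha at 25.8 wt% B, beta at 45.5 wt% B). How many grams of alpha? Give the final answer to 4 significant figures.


f_alpha = (C_beta - C0) / (C_beta - C_alpha)
f_alpha = (45.5 - 36.5) / (45.5 - 25.8) = 0.456853
m_alpha = f_alpha * m_total = 0.456853 * 562 = 256.8 g


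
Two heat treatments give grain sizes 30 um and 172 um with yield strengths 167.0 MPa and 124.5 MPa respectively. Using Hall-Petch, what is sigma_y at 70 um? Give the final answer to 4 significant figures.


sigma_y = sigma0 + k / sqrt(d)
1/sqrt(d1) = 1/sqrt(3e-05) = 182.574;  1/sqrt(d2) = 76.2493
k = (sigma1 - sigma2) / (1/sqrt(d1) - 1/sqrt(d2)) = (167.0 - 124.5) / (182.574 - 76.2493) = 0.399718 MPa*m^0.5
sigma0 = sigma1 - k/sqrt(d1) = 167.0 - 0.399718*182.574 = 94.0218 MPa
sigma_y(d3) = 94.0218 + 0.399718 / sqrt(7e-05) = 141.8 MPa


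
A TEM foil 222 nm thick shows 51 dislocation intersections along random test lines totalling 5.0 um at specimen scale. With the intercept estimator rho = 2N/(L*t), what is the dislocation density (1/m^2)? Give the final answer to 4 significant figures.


rho = 2N / (L * t)
L = 5.0 um = 5e-06 m, t = 222 nm = 2.22e-07 m
rho = 2 * 51 / (5e-06 * 2.22e-07)
rho = 9.189e+13 1/m^2


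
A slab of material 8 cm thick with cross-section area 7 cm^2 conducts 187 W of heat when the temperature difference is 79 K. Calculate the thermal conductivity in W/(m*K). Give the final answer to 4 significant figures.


k = Q*L / (A*dT)
L = 0.08 m, A = 7e-04 m^2
k = 187 * 0.08 / (7e-04 * 79)
k = 270.5 W/(m*K)


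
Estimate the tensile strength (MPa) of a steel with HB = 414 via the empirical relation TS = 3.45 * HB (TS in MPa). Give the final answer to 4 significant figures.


TS (MPa) = 3.45 * HB
TS = 3.45 * 414
TS = 1428 MPa


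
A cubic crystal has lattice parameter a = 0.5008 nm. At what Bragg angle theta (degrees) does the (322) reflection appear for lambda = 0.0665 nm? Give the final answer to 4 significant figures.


d = a / sqrt(h^2+k^2+l^2)
d = 0.5008 / sqrt(17) = 0.121462 nm
lambda = 2*d*sin(theta)  =>  sin(theta) = lambda / (2*d)
sin(theta) = 0.0665 / (2 * 0.121462) = 0.273749
theta = 15.89 deg


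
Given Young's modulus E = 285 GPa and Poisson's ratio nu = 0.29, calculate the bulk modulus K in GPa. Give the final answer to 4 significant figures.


K = E / (3*(1-2*nu))
K = 285 / (3*(1-2*0.29))
K = 226.2 GPa


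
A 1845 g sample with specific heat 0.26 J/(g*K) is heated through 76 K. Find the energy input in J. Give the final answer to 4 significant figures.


Q = m * cp * dT
Q = 1845 * 0.26 * 76
Q = 36460 J


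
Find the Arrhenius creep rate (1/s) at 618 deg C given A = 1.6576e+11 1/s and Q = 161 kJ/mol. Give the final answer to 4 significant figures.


rate = A * exp(-Q / (R*T))
T = 618 + 273.15 = 891.15 K
rate = 1.6576e+11 * exp(-161e3 / (8.314 * 891.15))
rate = 60.55 1/s


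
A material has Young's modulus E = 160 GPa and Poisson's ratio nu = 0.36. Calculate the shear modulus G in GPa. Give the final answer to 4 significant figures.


G = E / (2*(1+nu))
G = 160 / (2*(1+0.36))
G = 58.82 GPa


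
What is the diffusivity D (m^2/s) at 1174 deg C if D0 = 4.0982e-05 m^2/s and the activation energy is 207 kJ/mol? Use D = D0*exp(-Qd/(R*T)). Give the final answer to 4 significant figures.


D = D0 * exp(-Qd / (R*T))
T = 1447.15 K
D = 4.0982e-05 * exp(-207e3 / (8.314 * 1447.15))
D = 1.383e-12 m^2/s


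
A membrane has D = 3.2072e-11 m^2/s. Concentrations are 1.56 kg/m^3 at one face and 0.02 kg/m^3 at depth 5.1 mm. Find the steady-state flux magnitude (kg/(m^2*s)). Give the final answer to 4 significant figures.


J = -D * (dC/dx) = D * (C1 - C2) / dx
J = 3.2072e-11 * (1.56 - 0.02) / 5.1e-03
J = 9.684e-09 kg/(m^2*s)


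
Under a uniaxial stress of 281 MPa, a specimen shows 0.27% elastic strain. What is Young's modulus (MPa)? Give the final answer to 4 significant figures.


E = sigma / epsilon
epsilon = 0.27% = 2.7e-03
E = 281 / 2.7e-03
E = 104100 MPa


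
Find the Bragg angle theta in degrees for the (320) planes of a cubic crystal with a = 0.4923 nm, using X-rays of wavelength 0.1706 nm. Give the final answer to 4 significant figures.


d = a / sqrt(h^2+k^2+l^2)
d = 0.4923 / sqrt(13) = 0.136539 nm
lambda = 2*d*sin(theta)  =>  sin(theta) = lambda / (2*d)
sin(theta) = 0.1706 / (2 * 0.136539) = 0.624728
theta = 38.66 deg


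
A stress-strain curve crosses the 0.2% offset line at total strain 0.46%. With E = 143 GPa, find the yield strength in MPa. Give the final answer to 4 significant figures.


Offset strain = 0.002
Elastic strain at yield = total_strain - offset = 4.6e-03 - 0.002 = 2.6e-03
sigma_y = E * elastic_strain = 143000 * 2.6e-03
sigma_y = 371.8 MPa


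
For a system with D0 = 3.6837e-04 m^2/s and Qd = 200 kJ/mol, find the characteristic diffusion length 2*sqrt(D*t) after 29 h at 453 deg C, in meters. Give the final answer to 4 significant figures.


Step 1: D = D0 * exp(-Qd/(R*T))
T = 726.15 K
D = 3.6837e-04 * exp(-200e3 / (8.314 * 726.15)) = 1.51018e-18 m^2/s
Step 2: L = 2*sqrt(D*t)
t = 29 h = 104400 s
L = 2*sqrt(1.51018e-18 * 104400) = 7.941e-07 m


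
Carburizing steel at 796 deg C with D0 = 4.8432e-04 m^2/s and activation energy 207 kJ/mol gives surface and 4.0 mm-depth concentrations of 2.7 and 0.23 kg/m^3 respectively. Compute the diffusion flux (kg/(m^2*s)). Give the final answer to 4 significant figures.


Step 1: D = D0 * exp(-Qd/(R*T))
T = 796 + 273.15 = 1069.15 K
D = 4.8432e-04 * exp(-207e3 / (8.314 * 1069.15)) = 3.72844e-14 m^2/s
Step 2: J = D * (C1 - C2) / dx
J = 3.72844e-14 * (2.7 - 0.23) / 4e-03
J = 2.302e-11 kg/(m^2*s)


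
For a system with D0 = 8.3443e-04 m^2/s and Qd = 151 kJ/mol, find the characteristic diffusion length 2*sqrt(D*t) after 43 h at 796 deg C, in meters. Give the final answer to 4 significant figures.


Step 1: D = D0 * exp(-Qd/(R*T))
T = 1069.15 K
D = 8.3443e-04 * exp(-151e3 / (8.314 * 1069.15)) = 3.4981e-11 m^2/s
Step 2: L = 2*sqrt(D*t)
t = 43 h = 154800 s
L = 2*sqrt(3.4981e-11 * 154800) = 4.654e-03 m


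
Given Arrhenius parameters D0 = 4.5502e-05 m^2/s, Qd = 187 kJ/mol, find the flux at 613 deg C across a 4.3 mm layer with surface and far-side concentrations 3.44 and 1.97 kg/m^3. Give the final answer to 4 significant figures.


Step 1: D = D0 * exp(-Qd/(R*T))
T = 613 + 273.15 = 886.15 K
D = 4.5502e-05 * exp(-187e3 / (8.314 * 886.15)) = 4.31326e-16 m^2/s
Step 2: J = D * (C1 - C2) / dx
J = 4.31326e-16 * (3.44 - 1.97) / 4.3e-03
J = 1.475e-13 kg/(m^2*s)


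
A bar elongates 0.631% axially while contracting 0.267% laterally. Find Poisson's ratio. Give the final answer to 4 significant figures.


nu = -epsilon_lat / epsilon_axial
Lateral strain is contraction (negative), so using magnitudes:
nu = 0.267 / 0.631
nu = 0.4231


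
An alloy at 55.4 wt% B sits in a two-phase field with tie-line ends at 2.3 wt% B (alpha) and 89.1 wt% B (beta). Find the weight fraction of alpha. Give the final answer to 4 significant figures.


f_alpha = (C_beta - C0) / (C_beta - C_alpha)
f_alpha = (89.1 - 55.4) / (89.1 - 2.3)
f_alpha = 0.3882


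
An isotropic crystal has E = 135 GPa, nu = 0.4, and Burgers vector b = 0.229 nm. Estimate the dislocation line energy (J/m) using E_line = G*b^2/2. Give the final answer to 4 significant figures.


Step 1: G = E / (2*(1+nu))
G = 135 / (2*(1+0.4)) = 48.2143 GPa = 4.82143e+10 Pa
Step 2: E_line = G*b^2/2
b = 0.229 nm = 2.29e-10 m
E_line = 0.5 * 4.82143e+10 * (2.29e-10)^2 = 1.264e-09 J/m


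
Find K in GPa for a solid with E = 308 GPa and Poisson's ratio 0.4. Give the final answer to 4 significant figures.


K = E / (3*(1-2*nu))
K = 308 / (3*(1-2*0.4))
K = 513.3 GPa


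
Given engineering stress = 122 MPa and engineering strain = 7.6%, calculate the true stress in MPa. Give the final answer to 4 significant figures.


sigma_true = sigma_eng * (1 + epsilon_eng)
sigma_true = 122 * (1 + 0.076)
sigma_true = 131.3 MPa


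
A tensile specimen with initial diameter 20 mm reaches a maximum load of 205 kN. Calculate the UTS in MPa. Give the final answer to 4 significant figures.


A0 = pi*(d/2)^2 = pi*(20/2)^2 = 314.159 mm^2
UTS = F_max / A0 = 205*1000 / 314.159
UTS = 652.5 MPa


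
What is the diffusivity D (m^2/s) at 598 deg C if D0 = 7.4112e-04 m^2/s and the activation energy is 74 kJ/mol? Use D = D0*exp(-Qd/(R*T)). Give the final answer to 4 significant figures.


D = D0 * exp(-Qd / (R*T))
T = 871.15 K
D = 7.4112e-04 * exp(-74e3 / (8.314 * 871.15))
D = 2.708e-08 m^2/s


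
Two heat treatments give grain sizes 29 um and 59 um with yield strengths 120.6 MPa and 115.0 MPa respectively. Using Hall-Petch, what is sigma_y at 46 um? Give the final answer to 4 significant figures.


sigma_y = sigma0 + k / sqrt(d)
1/sqrt(d1) = 1/sqrt(2.9e-05) = 185.695;  1/sqrt(d2) = 130.189
k = (sigma1 - sigma2) / (1/sqrt(d1) - 1/sqrt(d2)) = (120.6 - 115.0) / (185.695 - 130.189) = 0.100889 MPa*m^0.5
sigma0 = sigma1 - k/sqrt(d1) = 120.6 - 0.100889*185.695 = 101.865 MPa
sigma_y(d3) = 101.865 + 0.100889 / sqrt(4.6e-05) = 116.7 MPa


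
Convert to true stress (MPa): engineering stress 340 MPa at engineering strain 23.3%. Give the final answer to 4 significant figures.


sigma_true = sigma_eng * (1 + epsilon_eng)
sigma_true = 340 * (1 + 0.233)
sigma_true = 419.2 MPa


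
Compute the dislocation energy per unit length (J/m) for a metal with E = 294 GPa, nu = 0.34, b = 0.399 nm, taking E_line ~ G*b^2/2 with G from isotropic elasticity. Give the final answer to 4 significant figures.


Step 1: G = E / (2*(1+nu))
G = 294 / (2*(1+0.34)) = 109.701 GPa = 1.09701e+11 Pa
Step 2: E_line = G*b^2/2
b = 0.399 nm = 3.99e-10 m
E_line = 0.5 * 1.09701e+11 * (3.99e-10)^2 = 8.732e-09 J/m


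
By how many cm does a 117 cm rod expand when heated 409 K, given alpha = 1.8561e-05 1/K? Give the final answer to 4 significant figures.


dL = L0 * alpha * dT
dL = 117 * 1.8561e-05 * 409
dL = 0.8882 cm


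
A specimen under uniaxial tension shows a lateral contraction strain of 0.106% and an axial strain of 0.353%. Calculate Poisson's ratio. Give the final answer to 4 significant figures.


nu = -epsilon_lat / epsilon_axial
Lateral strain is contraction (negative), so using magnitudes:
nu = 0.106 / 0.353
nu = 0.3003


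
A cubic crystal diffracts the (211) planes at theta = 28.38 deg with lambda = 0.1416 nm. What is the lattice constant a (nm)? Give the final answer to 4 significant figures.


d = lambda / (2*sin(theta))
d = 0.1416 / (2*sin(28.38 deg))
d = 0.148953 nm
a = d * sqrt(h^2+k^2+l^2) = 0.148953 * sqrt(6)
a = 0.3649 nm


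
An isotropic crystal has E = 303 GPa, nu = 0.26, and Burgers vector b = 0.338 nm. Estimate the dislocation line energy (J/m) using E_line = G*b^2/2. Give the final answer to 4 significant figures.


Step 1: G = E / (2*(1+nu))
G = 303 / (2*(1+0.26)) = 120.238 GPa = 1.20238e+11 Pa
Step 2: E_line = G*b^2/2
b = 0.338 nm = 3.38e-10 m
E_line = 0.5 * 1.20238e+11 * (3.38e-10)^2 = 6.868e-09 J/m


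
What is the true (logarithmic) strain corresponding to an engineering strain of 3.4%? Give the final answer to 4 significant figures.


epsilon_true = ln(1 + epsilon_eng)
epsilon_true = ln(1 + 0.034)
epsilon_true = 0.03343


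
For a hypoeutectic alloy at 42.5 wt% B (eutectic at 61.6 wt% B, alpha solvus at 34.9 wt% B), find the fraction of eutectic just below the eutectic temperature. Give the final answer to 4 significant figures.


f_primary = (C_e - C0) / (C_e - C_alpha_max)
f_primary = (61.6 - 42.5) / (61.6 - 34.9)
f_primary = 0.715356
f_eutectic = 1 - 0.715356 = 0.2846


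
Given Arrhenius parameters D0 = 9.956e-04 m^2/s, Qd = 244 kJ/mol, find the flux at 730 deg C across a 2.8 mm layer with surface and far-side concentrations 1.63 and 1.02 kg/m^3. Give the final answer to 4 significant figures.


Step 1: D = D0 * exp(-Qd/(R*T))
T = 730 + 273.15 = 1003.15 K
D = 9.956e-04 * exp(-244e3 / (8.314 * 1003.15)) = 1.96063e-16 m^2/s
Step 2: J = D * (C1 - C2) / dx
J = 1.96063e-16 * (1.63 - 1.02) / 2.8e-03
J = 4.271e-14 kg/(m^2*s)


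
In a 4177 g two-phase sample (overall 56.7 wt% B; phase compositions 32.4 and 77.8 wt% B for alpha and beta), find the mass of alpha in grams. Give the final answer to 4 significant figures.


f_alpha = (C_beta - C0) / (C_beta - C_alpha)
f_alpha = (77.8 - 56.7) / (77.8 - 32.4) = 0.464758
m_alpha = f_alpha * m_total = 0.464758 * 4177 = 1941 g
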